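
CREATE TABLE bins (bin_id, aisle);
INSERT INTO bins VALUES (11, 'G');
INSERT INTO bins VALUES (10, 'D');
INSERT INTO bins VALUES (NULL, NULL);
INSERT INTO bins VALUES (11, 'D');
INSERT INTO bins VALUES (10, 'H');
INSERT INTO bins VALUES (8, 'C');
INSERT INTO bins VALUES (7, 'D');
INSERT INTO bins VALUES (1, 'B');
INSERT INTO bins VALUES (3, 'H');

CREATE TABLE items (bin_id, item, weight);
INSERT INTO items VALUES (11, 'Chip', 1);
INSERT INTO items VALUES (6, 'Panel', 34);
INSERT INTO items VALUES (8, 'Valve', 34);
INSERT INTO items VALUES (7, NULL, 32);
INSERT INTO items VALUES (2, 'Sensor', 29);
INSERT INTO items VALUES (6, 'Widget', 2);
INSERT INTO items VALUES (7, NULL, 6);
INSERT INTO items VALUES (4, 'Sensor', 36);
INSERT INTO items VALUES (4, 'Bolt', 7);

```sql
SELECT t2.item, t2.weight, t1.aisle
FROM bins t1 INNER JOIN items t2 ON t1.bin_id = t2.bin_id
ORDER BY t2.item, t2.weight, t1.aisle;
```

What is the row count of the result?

INNER JOIN keeps only pairs where the ON condition holds.
Matching on t1.bin_id = t2.bin_id. A NULL in a compared column never satisfies the condition.
- t1 (bin_id=11) pairs with 1 row(s) of t2.
- t1 (bin_id=10) has no partner → excluded.
- t1 (bin_id=NULL) has no partner → excluded.
- t1 (bin_id=11) pairs with 1 row(s) of t2.
- t1 (bin_id=10) has no partner → excluded.
- t1 (bin_id=8) pairs with 1 row(s) of t2.
- t1 (bin_id=7) pairs with 2 row(s) of t2.
- t1 (bin_id=1) has no partner → excluded.
- t1 (bin_id=3) has no partner → excluded.
Total: 5 rows.

5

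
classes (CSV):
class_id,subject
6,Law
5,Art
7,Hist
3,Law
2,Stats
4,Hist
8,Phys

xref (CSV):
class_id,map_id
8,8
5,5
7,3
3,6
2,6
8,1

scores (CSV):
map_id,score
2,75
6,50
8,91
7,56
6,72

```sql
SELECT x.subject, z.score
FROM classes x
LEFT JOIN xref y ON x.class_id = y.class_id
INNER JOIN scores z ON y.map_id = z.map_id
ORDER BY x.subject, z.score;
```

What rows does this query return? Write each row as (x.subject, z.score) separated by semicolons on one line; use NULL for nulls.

(Law, 50); (Law, 72); (Phys, 91); (Stats, 50); (Stats, 72)

Step 1 — x LEFT JOIN y on class_id → 8 row(s).
Then INNER JOIN `scores z` on map_id: keep only rows whose y.map_id appears in z.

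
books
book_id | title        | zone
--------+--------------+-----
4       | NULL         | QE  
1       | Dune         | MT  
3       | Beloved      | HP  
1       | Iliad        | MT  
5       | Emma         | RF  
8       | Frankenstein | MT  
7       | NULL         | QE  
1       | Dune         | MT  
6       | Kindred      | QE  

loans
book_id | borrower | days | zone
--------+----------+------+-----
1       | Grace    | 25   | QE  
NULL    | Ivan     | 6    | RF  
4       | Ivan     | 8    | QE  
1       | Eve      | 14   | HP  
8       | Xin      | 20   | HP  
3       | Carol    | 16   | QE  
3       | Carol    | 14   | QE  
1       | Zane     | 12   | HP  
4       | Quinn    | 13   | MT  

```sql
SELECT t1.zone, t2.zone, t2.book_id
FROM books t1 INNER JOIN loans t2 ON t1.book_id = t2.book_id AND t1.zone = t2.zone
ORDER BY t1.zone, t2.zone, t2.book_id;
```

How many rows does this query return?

1

INNER JOIN keeps only pairs where the ON condition holds.
Matching on t1.book_id = t2.book_id AND t1.zone = t2.zone. A NULL in a compared column never satisfies the condition.
- t1 (book_id=4, zone=QE) pairs with 1 row(s) of t2.
- t1 (book_id=1, zone=MT) has no partner → excluded.
- t1 (book_id=3, zone=HP) has no partner → excluded.
- t1 (book_id=1, zone=MT) has no partner → excluded.
- t1 (book_id=5, zone=RF) has no partner → excluded.
- t1 (book_id=8, zone=MT) has no partner → excluded.
- t1 (book_id=7, zone=QE) has no partner → excluded.
- t1 (book_id=1, zone=MT) has no partner → excluded.
- t1 (book_id=6, zone=QE) has no partner → excluded.
Total: 1 rows.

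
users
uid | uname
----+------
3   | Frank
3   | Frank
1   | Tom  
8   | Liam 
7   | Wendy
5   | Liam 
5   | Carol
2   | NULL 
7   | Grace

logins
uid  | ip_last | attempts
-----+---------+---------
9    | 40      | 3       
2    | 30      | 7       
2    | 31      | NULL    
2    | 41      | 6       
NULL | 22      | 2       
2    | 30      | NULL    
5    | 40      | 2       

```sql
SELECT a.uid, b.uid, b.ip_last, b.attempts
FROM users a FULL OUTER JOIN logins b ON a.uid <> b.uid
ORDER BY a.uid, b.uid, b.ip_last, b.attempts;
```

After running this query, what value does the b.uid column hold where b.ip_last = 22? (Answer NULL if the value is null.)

NULL

FULL OUTER JOIN keeps every row from both sides; unmatched rows get NULL for the other side's columns.
Matching on a.uid <> b.uid. A NULL in a compared column never satisfies the condition.
Matched pairs: 48; unmatched a rows kept: 0; unmatched b rows kept: 1.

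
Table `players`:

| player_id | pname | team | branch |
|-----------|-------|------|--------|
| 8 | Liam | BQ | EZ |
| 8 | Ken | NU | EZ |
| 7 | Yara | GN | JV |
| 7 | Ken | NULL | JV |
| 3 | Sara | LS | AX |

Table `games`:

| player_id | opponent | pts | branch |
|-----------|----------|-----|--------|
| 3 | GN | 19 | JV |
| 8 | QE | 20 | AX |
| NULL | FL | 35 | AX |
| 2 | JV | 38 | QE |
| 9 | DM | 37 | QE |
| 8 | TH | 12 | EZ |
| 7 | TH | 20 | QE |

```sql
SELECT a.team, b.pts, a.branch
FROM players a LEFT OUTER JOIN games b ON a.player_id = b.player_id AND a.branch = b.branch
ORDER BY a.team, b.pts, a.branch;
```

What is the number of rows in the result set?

5

LEFT JOIN keeps every row from `players`; unmatched rows get NULL for `games`'s columns.
Matching on a.player_id = b.player_id AND a.branch = b.branch. A NULL in a compared column never satisfies the condition.
- a row (player_id=8, branch=EZ): matches 1 b row(s) → 1 output row(s).
- a row (player_id=8, branch=EZ): matches 1 b row(s) → 1 output row(s).
- a row (player_id=7, branch=JV): no match → kept, b columns NULL.
- a row (player_id=7, branch=JV): no match → kept, b columns NULL.
- a row (player_id=3, branch=AX): no match → kept, b columns NULL.
Total: 2 matched + 3 padded = 5 rows.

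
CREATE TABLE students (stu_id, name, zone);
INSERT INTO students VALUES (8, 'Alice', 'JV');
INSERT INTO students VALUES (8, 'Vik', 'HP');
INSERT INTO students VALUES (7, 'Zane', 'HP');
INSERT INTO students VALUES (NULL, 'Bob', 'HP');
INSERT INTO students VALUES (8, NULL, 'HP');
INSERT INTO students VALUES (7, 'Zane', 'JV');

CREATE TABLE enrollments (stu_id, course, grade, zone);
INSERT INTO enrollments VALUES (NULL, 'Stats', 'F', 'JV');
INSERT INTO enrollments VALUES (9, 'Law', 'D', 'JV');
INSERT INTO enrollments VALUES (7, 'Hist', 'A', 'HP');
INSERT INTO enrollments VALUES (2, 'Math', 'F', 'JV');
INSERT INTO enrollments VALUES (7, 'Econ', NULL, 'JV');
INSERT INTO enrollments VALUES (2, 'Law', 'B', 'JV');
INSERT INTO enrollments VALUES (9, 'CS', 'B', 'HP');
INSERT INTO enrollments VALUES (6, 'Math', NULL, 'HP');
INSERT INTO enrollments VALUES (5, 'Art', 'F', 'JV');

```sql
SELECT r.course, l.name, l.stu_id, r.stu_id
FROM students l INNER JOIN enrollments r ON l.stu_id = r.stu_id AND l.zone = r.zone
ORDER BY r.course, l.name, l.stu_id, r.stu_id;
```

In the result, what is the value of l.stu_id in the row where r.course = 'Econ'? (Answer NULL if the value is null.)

INNER JOIN keeps only pairs where the ON condition holds.
Matching on l.stu_id = r.stu_id AND l.zone = r.zone. A NULL in a compared column never satisfies the condition.
- l[0] stu_id=8, zone=JV → no match; dropped.
- l[1] stu_id=8, zone=HP → no match; dropped.
- l[2] stu_id=7, zone=HP → 1 match(es) in r → 1 row(s).
- l[3] stu_id=NULL, zone=HP → no match; dropped.
- l[4] stu_id=8, zone=HP → no match; dropped.
- l[5] stu_id=7, zone=JV → 1 match(es) in r → 1 row(s).

7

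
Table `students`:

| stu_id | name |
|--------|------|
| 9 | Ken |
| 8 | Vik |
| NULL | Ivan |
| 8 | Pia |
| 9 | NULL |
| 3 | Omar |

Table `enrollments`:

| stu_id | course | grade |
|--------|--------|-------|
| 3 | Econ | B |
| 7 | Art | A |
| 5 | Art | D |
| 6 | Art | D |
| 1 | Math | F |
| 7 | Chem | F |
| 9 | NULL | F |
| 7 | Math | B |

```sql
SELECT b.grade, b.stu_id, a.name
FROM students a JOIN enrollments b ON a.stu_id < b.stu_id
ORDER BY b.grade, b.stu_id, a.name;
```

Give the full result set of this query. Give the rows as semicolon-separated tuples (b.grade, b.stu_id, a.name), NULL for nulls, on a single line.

INNER JOIN keeps only pairs where the ON condition holds.
Matching on a.stu_id < b.stu_id. A NULL in a compared column never satisfies the condition.
Matched pairs: 8.

(A, 7, Omar); (B, 7, Omar); (D, 5, Omar); (D, 6, Omar); (F, 7, Omar); (F, 9, Omar); (F, 9, Pia); (F, 9, Vik)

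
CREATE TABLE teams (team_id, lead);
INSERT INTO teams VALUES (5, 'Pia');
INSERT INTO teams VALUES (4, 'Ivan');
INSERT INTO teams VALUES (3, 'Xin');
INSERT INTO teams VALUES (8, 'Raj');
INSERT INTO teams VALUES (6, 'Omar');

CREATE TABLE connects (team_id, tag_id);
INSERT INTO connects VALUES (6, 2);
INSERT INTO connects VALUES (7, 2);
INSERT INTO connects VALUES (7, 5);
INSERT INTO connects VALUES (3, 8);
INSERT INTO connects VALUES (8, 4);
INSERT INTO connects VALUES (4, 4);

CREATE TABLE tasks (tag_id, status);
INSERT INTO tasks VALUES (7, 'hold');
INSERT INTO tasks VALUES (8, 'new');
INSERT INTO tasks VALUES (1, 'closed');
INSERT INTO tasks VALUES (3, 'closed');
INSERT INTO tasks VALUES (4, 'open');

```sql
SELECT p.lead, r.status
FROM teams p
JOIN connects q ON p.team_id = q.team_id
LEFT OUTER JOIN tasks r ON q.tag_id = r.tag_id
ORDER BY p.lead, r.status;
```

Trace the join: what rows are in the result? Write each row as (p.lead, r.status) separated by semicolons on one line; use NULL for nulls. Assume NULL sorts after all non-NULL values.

Evaluate left to right. First `teams p INNER JOIN connects q` on team_id: 4 row(s).
Then LEFT JOIN `tasks r` on tag_id: each of those 4 rows is kept; rows whose q.tag_id has no match in r get NULL for r's columns.

(Ivan, open); (Omar, NULL); (Raj, open); (Xin, new)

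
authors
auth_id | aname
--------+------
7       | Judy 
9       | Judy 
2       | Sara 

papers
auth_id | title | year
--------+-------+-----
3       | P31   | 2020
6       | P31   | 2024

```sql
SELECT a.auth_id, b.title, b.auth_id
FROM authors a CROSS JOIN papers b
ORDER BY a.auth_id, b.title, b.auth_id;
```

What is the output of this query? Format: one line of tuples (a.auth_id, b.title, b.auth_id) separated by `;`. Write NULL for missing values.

(2, P31, 3); (2, P31, 6); (7, P31, 3); (7, P31, 6); (9, P31, 3); (9, P31, 6)

CROSS JOIN pairs every row of `authors` with every row of `papers`: 3 × 2 = 6 rows.
After projecting and ordering:
a.auth_id | b.title | b.auth_id
2 | P31 | 3
2 | P31 | 6
7 | P31 | 3
7 | P31 | 6
9 | P31 | 3
9 | P31 | 6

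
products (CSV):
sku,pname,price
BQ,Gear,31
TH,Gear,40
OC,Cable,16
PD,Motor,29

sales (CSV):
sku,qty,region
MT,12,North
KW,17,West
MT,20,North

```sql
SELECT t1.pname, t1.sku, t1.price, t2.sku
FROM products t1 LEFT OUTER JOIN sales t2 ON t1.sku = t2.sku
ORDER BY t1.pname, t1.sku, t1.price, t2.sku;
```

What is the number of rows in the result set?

LEFT JOIN keeps every row from `products`; unmatched rows get NULL for `sales`'s columns.
Matching on t1.sku = t2.sku.
Matched pairs: 0; unmatched t1 rows kept: 4.
Total: 0 matched + 4 padded = 4 rows.

4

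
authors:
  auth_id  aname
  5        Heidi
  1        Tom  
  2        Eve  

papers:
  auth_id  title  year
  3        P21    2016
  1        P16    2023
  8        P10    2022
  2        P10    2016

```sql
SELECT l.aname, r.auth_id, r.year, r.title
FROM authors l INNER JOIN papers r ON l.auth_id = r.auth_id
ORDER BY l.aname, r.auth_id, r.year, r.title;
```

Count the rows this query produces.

INNER JOIN keeps only pairs where the ON condition holds.
Matching on l.auth_id = r.auth_id.
Matched pairs: 2.
Total: 2 rows.

2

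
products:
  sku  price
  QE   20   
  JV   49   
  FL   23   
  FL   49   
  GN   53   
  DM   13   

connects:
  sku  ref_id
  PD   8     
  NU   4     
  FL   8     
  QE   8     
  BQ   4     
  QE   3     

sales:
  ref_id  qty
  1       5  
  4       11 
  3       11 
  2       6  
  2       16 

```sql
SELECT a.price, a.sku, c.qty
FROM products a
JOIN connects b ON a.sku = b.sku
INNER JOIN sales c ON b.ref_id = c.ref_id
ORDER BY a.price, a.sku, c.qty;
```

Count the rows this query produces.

1

Evaluate left to right. First `products a INNER JOIN connects b` on sku: 4 row(s).
Then INNER JOIN `sales c` on ref_id: keep only rows whose b.ref_id appears in c.
Result: 1 row(s).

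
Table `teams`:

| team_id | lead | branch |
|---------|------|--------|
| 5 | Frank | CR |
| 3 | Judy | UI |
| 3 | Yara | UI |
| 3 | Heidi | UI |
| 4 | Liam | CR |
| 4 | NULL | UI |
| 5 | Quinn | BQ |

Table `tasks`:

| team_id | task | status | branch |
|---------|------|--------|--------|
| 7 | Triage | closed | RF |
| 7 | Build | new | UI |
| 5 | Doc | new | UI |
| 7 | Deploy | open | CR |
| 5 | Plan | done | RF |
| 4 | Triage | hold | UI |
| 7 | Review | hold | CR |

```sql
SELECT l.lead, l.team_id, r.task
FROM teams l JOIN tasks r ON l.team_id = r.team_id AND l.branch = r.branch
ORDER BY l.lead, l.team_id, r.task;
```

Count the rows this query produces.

INNER JOIN keeps only pairs where the ON condition holds.
Matching on l.team_id = r.team_id AND l.branch = r.branch.
Matched pairs: 1.
Total: 1 rows.

1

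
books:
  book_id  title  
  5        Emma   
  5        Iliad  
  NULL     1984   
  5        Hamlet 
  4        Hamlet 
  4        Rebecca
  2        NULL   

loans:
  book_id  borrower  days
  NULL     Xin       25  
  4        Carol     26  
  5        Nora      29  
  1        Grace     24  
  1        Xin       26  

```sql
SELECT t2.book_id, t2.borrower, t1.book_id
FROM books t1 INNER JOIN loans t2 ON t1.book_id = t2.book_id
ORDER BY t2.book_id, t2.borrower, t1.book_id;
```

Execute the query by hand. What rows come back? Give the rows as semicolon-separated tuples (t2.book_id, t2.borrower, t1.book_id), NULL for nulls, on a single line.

(4, Carol, 4); (4, Carol, 4); (5, Nora, 5); (5, Nora, 5); (5, Nora, 5)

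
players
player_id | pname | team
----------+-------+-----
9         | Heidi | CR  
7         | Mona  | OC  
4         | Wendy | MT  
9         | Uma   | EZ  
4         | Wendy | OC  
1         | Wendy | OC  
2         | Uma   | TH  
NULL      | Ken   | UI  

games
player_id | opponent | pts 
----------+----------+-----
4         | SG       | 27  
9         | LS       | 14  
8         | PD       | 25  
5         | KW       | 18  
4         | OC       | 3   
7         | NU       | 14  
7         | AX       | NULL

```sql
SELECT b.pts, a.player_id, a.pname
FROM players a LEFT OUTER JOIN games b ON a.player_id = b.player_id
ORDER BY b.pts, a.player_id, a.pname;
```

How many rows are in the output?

LEFT JOIN keeps every row from `players`; unmatched rows get NULL for `games`'s columns.
Matching on a.player_id = b.player_id. A NULL in a compared column never satisfies the condition.
- a row (player_id=9): matches 1 b row(s) → 1 output row(s).
- a row (player_id=7): matches 2 b row(s) → 2 output row(s).
- a row (player_id=4): matches 2 b row(s) → 2 output row(s).
- a row (player_id=9): matches 1 b row(s) → 1 output row(s).
- a row (player_id=4): matches 2 b row(s) → 2 output row(s).
- a row (player_id=1): no match → kept, b columns NULL.
- a row (player_id=2): no match → kept, b columns NULL.
- a row (player_id=NULL): no match → kept, b columns NULL.
Total: 8 matched + 3 padded = 11 rows.

11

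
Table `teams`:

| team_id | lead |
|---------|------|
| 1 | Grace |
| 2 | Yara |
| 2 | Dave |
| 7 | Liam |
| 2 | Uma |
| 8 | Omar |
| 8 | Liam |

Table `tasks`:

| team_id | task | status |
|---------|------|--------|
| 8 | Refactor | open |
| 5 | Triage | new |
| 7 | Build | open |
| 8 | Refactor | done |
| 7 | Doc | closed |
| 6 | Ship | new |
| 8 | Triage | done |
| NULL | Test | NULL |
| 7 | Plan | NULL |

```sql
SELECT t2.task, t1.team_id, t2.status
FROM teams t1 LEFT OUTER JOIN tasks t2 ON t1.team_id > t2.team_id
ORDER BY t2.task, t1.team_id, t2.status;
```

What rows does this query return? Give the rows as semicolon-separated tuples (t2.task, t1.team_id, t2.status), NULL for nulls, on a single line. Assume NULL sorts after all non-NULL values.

(Build, 8, open); (Build, 8, open); (Doc, 8, closed); (Doc, 8, closed); (Plan, 8, NULL); (Plan, 8, NULL); (Ship, 7, new); (Ship, 8, new); (Ship, 8, new); (Triage, 7, new); (Triage, 8, new); (Triage, 8, new); (NULL, 1, NULL); (NULL, 2, NULL); (NULL, 2, NULL); (NULL, 2, NULL)

LEFT JOIN keeps every row from `teams`; unmatched rows get NULL for `tasks`'s columns.
Matching on t1.team_id > t2.team_id. A NULL in a compared column never satisfies the condition.
Matched pairs: 12; unmatched t1 rows kept: 4.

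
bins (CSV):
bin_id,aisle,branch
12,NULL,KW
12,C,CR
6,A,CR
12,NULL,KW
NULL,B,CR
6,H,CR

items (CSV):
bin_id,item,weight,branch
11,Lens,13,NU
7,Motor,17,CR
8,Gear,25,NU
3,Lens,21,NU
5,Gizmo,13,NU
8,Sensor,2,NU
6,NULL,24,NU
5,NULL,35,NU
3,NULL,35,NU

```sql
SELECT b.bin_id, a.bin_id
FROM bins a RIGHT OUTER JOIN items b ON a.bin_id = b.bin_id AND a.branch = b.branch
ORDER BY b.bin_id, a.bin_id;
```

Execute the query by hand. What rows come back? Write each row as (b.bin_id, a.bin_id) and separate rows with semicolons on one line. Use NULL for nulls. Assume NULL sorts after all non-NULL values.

RIGHT JOIN keeps every row from `items`; unmatched rows get NULL for `bins`'s columns.
Matching on a.bin_id = b.bin_id AND a.branch = b.branch. A NULL in a compared column never satisfies the condition.
- a (bin_id=12, branch=KW) has no partner in b.
- a (bin_id=12, branch=CR) has no partner in b.
- a (bin_id=6, branch=CR) has no partner in b.
- a (bin_id=12, branch=KW) has no partner in b.
- a (bin_id=NULL, branch=CR) has no partner in b.
- a (bin_id=6, branch=CR) has no partner in b.
- 9 row(s) from b found no a partner → padded with NULL.
After projecting and ordering:
b.bin_id | a.bin_id
3 | NULL
3 | NULL
5 | NULL
5 | NULL
6 | NULL
7 | NULL
8 | NULL
8 | NULL
11 | NULL

(3, NULL); (3, NULL); (5, NULL); (5, NULL); (6, NULL); (7, NULL); (8, NULL); (8, NULL); (11, NULL)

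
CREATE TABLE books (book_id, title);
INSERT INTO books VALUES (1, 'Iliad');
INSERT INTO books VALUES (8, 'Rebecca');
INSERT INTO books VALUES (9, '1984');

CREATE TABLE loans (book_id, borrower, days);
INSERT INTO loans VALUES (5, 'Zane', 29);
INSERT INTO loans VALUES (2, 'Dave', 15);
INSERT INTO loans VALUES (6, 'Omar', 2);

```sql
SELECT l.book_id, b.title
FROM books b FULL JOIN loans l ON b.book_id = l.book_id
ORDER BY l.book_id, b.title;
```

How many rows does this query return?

6

FULL OUTER JOIN keeps every row from both sides; unmatched rows get NULL for the other side's columns.
Matching on b.book_id = l.book_id.
Matched pairs: 0; unmatched b rows kept: 3; unmatched l rows kept: 3.
Total: 0 matched + 6 padded = 6 rows.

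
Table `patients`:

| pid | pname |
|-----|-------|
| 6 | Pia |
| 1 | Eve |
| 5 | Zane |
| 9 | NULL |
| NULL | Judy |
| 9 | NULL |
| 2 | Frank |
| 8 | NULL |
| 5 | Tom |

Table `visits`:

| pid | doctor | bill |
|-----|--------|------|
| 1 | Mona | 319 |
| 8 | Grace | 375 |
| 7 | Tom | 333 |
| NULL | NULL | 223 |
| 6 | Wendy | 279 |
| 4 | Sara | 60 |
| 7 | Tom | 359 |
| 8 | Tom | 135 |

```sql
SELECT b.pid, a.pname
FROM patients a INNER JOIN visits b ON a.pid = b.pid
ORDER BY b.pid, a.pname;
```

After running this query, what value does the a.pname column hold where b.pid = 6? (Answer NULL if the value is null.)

Pia

INNER JOIN keeps only pairs where the ON condition holds.
Matching on a.pid = b.pid. A NULL in a compared column never satisfies the condition.
Matched pairs: 4.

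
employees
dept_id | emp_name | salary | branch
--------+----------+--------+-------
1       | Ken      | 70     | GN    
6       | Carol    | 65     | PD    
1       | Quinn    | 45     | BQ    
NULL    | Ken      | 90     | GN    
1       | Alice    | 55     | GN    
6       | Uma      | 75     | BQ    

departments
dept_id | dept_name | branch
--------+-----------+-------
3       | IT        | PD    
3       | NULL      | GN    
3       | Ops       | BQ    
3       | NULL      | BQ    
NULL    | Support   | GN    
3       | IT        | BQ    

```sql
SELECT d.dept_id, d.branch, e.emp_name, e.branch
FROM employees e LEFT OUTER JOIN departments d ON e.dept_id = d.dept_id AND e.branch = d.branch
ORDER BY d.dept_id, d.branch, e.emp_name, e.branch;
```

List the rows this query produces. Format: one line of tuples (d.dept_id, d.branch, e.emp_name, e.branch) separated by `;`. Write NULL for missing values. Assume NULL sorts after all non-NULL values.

(NULL, NULL, Alice, GN); (NULL, NULL, Carol, PD); (NULL, NULL, Ken, GN); (NULL, NULL, Ken, GN); (NULL, NULL, Quinn, BQ); (NULL, NULL, Uma, BQ)

LEFT JOIN keeps every row from `employees`; unmatched rows get NULL for `departments`'s columns.
Matching on e.dept_id = d.dept_id AND e.branch = d.branch. A NULL in a compared column never satisfies the condition.
- e[0] dept_id=1, branch=GN → no match; kept with NULLs on the d side.
- e[1] dept_id=6, branch=PD → no match; kept with NULLs on the d side.
- e[2] dept_id=1, branch=BQ → no match; kept with NULLs on the d side.
- e[3] dept_id=NULL, branch=GN → no match; kept with NULLs on the d side.
- e[4] dept_id=1, branch=GN → no match; kept with NULLs on the d side.
- e[5] dept_id=6, branch=BQ → no match; kept with NULLs on the d side.
After projecting and ordering:
d.dept_id | d.branch | e.emp_name | e.branch
NULL | NULL | Alice | GN
NULL | NULL | Carol | PD
NULL | NULL | Ken | GN
NULL | NULL | Ken | GN
NULL | NULL | Quinn | BQ
NULL | NULL | Uma | BQ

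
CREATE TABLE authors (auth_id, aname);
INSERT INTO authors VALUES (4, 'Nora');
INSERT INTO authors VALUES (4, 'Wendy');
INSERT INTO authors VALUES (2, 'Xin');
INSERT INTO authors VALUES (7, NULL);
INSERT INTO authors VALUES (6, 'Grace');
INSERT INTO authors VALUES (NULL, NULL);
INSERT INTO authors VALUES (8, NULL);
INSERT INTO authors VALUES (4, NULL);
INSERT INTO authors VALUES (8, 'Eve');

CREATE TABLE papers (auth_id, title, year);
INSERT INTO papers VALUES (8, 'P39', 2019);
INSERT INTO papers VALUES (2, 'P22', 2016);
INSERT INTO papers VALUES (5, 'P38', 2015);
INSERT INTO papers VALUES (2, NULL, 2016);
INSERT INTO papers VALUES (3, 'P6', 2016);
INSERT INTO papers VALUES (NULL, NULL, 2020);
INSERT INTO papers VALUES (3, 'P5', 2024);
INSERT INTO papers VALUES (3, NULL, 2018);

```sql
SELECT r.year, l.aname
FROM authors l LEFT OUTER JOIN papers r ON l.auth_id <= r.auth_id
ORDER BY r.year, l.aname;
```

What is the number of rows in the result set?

18

LEFT JOIN keeps every row from `authors`; unmatched rows get NULL for `papers`'s columns.
Matching on l.auth_id <= r.auth_id. A NULL in a compared column never satisfies the condition.
- l (auth_id=4) pairs with 2 row(s) of r.
- l (auth_id=4) pairs with 2 row(s) of r.
- l (auth_id=2) pairs with 7 row(s) of r.
- l (auth_id=7) pairs with 1 row(s) of r.
- l (auth_id=6) pairs with 1 row(s) of r.
- l (auth_id=NULL) has no partner → padded with NULL.
- l (auth_id=8) pairs with 1 row(s) of r.
- l (auth_id=4) pairs with 2 row(s) of r.
- l (auth_id=8) pairs with 1 row(s) of r.
Total: 17 matched + 1 padded = 18 rows.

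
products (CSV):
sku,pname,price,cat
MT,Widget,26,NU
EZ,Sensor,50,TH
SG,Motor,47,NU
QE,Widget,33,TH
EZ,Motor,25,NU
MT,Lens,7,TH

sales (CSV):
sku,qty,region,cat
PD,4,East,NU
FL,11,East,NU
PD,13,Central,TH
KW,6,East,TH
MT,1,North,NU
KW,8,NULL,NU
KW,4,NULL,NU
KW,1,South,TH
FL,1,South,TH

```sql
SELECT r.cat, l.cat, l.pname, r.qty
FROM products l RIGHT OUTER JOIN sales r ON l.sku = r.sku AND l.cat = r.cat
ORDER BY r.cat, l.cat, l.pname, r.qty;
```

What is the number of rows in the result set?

RIGHT JOIN keeps every row from `sales`; unmatched rows get NULL for `products`'s columns.
Matching on l.sku = r.sku AND l.cat = r.cat.
Matched pairs: 1; unmatched r rows kept: 8.
Total: 1 matched + 8 padded = 9 rows.

9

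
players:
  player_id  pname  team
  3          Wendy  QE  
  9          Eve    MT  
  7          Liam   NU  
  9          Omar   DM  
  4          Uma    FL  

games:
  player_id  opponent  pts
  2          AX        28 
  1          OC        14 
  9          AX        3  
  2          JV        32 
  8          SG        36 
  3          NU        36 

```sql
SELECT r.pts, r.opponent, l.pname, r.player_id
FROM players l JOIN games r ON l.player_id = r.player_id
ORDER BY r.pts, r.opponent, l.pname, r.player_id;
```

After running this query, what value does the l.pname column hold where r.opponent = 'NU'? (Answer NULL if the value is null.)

Wendy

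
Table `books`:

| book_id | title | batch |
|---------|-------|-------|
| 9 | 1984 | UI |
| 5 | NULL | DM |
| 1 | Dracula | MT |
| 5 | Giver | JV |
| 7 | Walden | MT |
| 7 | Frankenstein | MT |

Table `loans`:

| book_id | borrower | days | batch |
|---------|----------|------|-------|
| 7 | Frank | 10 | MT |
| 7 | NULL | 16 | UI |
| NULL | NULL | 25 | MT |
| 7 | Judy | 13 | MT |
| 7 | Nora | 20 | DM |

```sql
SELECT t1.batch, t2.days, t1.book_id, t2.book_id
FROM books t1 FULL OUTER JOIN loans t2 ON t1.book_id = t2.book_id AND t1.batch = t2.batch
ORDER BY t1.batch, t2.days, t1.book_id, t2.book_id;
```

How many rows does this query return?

11

FULL OUTER JOIN keeps every row from both sides; unmatched rows get NULL for the other side's columns.
Matching on t1.book_id = t2.book_id AND t1.batch = t2.batch. A NULL in a compared column never satisfies the condition.
Matched pairs: 4; unmatched t1 rows kept: 4; unmatched t2 rows kept: 3.
Total: 4 matched + 7 padded = 11 rows.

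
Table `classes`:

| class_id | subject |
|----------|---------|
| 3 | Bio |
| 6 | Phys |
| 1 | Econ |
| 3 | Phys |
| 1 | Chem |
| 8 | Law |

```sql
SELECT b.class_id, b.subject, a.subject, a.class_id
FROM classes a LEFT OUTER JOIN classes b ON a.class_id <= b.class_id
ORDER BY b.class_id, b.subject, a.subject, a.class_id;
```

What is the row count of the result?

23

LEFT JOIN keeps every row from `classes a`; unmatched rows get NULL for `classes b`'s columns.
Matching on a.class_id <= b.class_id.
- class_id=3: 4 matching b row(s), so 4 row(s) emitted.
- class_id=6: 2 matching b row(s), so 2 row(s) emitted.
- class_id=1: 6 matching b row(s), so 6 row(s) emitted.
- class_id=3: 4 matching b row(s), so 4 row(s) emitted.
- class_id=1: 6 matching b row(s), so 6 row(s) emitted.
- class_id=8: 1 matching b row(s), so 1 row(s) emitted.
Total: 23 rows.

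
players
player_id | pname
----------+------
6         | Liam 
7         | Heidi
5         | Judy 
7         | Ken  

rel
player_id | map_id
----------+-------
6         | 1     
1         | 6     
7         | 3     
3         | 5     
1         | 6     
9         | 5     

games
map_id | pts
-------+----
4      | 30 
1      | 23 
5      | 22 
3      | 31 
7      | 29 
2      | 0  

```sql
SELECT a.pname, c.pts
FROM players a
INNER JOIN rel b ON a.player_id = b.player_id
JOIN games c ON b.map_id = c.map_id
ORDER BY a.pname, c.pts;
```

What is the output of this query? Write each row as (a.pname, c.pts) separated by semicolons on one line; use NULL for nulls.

(Heidi, 31); (Ken, 31); (Liam, 23)

Joins associate left-to-right: players INNER JOIN rel on player_id gives 3 intermediate row(s).
Then INNER JOIN `games c` on map_id: keep only rows whose b.map_id appears in c.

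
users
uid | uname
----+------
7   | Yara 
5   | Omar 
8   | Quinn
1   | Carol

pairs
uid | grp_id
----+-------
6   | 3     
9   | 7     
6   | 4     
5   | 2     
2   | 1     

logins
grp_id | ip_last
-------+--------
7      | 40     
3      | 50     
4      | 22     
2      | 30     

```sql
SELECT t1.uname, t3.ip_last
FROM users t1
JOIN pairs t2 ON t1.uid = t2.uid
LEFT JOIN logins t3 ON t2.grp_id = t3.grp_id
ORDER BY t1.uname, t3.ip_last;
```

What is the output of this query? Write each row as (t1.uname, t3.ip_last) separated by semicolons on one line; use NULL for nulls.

(Omar, 30)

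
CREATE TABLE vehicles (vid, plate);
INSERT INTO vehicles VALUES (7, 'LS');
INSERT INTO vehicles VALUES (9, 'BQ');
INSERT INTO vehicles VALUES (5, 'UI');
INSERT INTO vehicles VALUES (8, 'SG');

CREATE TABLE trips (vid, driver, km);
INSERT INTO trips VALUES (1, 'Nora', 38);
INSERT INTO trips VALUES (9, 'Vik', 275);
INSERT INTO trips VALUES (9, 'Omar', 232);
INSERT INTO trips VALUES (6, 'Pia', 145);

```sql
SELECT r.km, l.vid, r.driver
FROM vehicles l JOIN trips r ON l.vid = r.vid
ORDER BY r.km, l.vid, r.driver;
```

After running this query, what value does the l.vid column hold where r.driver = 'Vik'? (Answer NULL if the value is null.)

INNER JOIN keeps only pairs where the ON condition holds.
Matching on l.vid = r.vid.
- l row (vid=7): no match → dropped.
- l row (vid=9): matches 2 r row(s) → 2 output row(s).
- l row (vid=5): no match → dropped.
- l row (vid=8): no match → dropped.

9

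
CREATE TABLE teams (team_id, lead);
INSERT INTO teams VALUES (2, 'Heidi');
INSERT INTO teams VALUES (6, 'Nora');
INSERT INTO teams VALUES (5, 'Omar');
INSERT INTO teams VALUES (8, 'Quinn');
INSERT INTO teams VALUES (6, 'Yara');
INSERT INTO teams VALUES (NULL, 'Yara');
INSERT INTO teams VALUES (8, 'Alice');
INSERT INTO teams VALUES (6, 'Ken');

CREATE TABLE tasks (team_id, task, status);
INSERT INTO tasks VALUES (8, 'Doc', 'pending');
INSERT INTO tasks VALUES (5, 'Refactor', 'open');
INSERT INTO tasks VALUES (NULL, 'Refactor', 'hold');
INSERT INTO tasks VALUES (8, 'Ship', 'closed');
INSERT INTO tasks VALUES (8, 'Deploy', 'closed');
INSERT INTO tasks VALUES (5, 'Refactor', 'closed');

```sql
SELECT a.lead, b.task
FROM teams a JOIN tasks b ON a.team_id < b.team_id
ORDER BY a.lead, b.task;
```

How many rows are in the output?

17

INNER JOIN keeps only pairs where the ON condition holds.
Matching on a.team_id < b.team_id. A NULL in a compared column never satisfies the condition.
- a row (team_id=2): matches 5 b row(s) → 5 output row(s).
- a row (team_id=6): matches 3 b row(s) → 3 output row(s).
- a row (team_id=5): matches 3 b row(s) → 3 output row(s).
- a row (team_id=8): no match → dropped.
- a row (team_id=6): matches 3 b row(s) → 3 output row(s).
- a row (team_id=NULL): no match → dropped.
- a row (team_id=8): no match → dropped.
- a row (team_id=6): matches 3 b row(s) → 3 output row(s).
Total: 17 rows.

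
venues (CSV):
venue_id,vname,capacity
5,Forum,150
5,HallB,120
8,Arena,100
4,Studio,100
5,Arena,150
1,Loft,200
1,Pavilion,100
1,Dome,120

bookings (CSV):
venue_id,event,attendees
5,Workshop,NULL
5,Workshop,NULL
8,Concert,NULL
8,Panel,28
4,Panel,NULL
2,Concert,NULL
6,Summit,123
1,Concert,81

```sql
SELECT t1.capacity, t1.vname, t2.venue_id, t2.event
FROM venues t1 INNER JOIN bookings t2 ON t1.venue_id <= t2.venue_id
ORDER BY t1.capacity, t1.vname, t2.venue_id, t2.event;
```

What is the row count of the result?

47

INNER JOIN keeps only pairs where the ON condition holds.
Matching on t1.venue_id <= t2.venue_id.
Matched pairs: 47.
Total: 47 rows.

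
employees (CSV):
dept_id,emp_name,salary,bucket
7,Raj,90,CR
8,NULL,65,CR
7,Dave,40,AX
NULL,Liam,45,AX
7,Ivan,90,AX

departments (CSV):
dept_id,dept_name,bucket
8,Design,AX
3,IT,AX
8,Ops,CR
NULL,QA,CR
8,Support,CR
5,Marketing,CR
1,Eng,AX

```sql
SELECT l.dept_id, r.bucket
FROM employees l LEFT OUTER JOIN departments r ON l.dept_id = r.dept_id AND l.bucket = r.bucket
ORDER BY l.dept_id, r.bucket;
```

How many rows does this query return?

LEFT JOIN keeps every row from `employees`; unmatched rows get NULL for `departments`'s columns.
Matching on l.dept_id = r.dept_id AND l.bucket = r.bucket. A NULL in a compared column never satisfies the condition.
- l (dept_id=7, bucket=CR) has no partner → padded with NULL.
- l (dept_id=8, bucket=CR) pairs with 2 row(s) of r.
- l (dept_id=7, bucket=AX) has no partner → padded with NULL.
- l (dept_id=NULL, bucket=AX) has no partner → padded with NULL.
- l (dept_id=7, bucket=AX) has no partner → padded with NULL.
Total: 2 matched + 4 padded = 6 rows.

6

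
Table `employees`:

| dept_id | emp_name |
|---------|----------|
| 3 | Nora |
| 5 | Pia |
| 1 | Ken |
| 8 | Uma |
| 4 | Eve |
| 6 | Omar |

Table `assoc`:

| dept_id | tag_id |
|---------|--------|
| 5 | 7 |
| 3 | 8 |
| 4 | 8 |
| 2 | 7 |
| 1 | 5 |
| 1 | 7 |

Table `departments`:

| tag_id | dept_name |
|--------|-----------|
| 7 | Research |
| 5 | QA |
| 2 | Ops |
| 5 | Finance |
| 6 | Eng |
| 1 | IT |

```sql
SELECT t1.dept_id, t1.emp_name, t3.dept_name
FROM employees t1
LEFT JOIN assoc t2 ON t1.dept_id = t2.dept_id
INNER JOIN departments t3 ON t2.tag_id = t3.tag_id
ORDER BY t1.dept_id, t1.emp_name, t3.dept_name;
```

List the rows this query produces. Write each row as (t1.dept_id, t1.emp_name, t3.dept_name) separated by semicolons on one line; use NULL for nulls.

Step 1 — t1 LEFT JOIN t2 on dept_id → 7 row(s).
Then INNER JOIN `departments t3` on tag_id: keep only rows whose t2.tag_id appears in t3.

(1, Ken, Finance); (1, Ken, QA); (1, Ken, Research); (5, Pia, Research)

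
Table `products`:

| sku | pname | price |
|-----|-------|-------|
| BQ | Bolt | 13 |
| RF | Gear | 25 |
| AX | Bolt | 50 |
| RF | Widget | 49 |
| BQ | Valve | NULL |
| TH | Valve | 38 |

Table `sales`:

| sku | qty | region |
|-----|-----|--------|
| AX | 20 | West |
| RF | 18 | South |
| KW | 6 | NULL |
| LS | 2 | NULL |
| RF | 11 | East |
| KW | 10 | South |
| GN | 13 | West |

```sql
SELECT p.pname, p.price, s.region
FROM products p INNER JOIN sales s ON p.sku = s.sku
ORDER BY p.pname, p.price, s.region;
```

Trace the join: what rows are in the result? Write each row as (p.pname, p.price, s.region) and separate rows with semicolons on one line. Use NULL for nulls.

INNER JOIN keeps only pairs where the ON condition holds.
Matching on p.sku = s.sku.
- p[0] sku=BQ → no match; dropped.
- p[1] sku=RF → 2 match(es) in s → 2 row(s).
- p[2] sku=AX → 1 match(es) in s → 1 row(s).
- p[3] sku=RF → 2 match(es) in s → 2 row(s).
- p[4] sku=BQ → no match; dropped.
- p[5] sku=TH → no match; dropped.
After projecting and ordering:
p.pname | p.price | s.region
Bolt | 50 | West
Gear | 25 | East
Gear | 25 | South
Widget | 49 | East
Widget | 49 | South

(Bolt, 50, West); (Gear, 25, East); (Gear, 25, South); (Widget, 49, East); (Widget, 49, South)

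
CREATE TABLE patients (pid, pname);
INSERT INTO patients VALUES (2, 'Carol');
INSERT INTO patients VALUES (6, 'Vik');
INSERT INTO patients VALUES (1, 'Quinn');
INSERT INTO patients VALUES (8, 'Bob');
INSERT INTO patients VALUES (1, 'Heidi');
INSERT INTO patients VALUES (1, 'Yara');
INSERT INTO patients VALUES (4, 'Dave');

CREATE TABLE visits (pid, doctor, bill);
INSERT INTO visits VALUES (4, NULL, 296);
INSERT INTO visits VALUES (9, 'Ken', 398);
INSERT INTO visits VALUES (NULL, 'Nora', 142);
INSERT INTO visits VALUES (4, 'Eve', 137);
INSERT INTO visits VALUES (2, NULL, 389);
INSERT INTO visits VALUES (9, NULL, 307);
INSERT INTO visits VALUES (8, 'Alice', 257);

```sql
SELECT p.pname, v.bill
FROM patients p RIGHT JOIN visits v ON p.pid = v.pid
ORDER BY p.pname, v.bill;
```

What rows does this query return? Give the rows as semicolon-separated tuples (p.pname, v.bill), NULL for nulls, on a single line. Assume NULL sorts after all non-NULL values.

RIGHT JOIN keeps every row from `visits`; unmatched rows get NULL for `patients`'s columns.
Matching on p.pid = v.pid. A NULL in a compared column never satisfies the condition.
- p (pid=2) pairs with 1 row(s) of v.
- p (pid=6) has no partner in v.
- p (pid=1) has no partner in v.
- p (pid=8) pairs with 1 row(s) of v.
- p (pid=1) has no partner in v.
- p (pid=1) has no partner in v.
- p (pid=4) pairs with 2 row(s) of v.
- plus 3 unmatched v row(s), each kept with NULL p columns.
After projecting and ordering:
p.pname | v.bill
Bob | 257
Carol | 389
Dave | 137
Dave | 296
NULL | 142
NULL | 307
NULL | 398

(Bob, 257); (Carol, 389); (Dave, 137); (Dave, 296); (NULL, 142); (NULL, 307); (NULL, 398)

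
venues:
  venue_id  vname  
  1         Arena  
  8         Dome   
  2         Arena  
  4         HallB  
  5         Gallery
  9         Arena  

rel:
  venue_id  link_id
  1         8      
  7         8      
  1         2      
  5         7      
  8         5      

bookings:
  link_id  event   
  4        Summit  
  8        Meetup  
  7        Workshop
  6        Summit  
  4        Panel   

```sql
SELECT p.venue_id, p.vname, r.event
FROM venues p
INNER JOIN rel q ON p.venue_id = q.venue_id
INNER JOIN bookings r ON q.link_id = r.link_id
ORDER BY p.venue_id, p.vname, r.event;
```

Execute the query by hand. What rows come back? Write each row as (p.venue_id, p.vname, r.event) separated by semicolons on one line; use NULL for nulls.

Step 1 — p INNER JOIN q on venue_id → 4 row(s).
Then INNER JOIN `bookings r` on link_id: keep only rows whose q.link_id appears in r.

(1, Arena, Meetup); (5, Gallery, Workshop)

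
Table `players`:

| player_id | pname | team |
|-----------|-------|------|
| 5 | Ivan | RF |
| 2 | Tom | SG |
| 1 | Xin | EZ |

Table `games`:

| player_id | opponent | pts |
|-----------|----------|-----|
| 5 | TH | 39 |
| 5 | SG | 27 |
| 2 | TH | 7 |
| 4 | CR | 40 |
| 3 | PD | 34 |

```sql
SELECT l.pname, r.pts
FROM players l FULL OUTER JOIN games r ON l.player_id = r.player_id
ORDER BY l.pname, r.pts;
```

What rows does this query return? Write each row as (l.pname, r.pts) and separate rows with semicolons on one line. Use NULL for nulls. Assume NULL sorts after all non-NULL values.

(Ivan, 27); (Ivan, 39); (Tom, 7); (Xin, NULL); (NULL, 34); (NULL, 40)

FULL OUTER JOIN keeps every row from both sides; unmatched rows get NULL for the other side's columns.
Matching on l.player_id = r.player_id.
- l[0] player_id=5 → 2 match(es) in r → 2 row(s).
- l[1] player_id=2 → 1 match(es) in r → 1 row(s).
- l[2] player_id=1 → no match; kept with NULLs on the r side.
- plus 2 unmatched r row(s), each kept with NULL l columns.
After projecting and ordering:
l.pname | r.pts
Ivan | 27
Ivan | 39
Tom | 7
Xin | NULL
NULL | 34
NULL | 40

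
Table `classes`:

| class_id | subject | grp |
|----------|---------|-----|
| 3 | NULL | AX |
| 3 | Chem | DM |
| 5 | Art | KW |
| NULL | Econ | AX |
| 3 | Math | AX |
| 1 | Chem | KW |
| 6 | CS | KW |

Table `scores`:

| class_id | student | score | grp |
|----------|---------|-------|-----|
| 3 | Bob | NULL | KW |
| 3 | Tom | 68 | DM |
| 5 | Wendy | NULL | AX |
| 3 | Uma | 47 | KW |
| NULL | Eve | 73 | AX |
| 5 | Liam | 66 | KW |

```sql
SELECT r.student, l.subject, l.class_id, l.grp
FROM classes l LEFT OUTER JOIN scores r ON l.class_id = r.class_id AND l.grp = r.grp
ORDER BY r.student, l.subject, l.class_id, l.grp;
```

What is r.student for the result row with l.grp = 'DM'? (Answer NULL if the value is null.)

LEFT JOIN keeps every row from `classes`; unmatched rows get NULL for `scores`'s columns.
Matching on l.class_id = r.class_id AND l.grp = r.grp. A NULL in a compared column never satisfies the condition.
- l (class_id=3, grp=AX) has no partner → padded with NULL.
- l (class_id=3, grp=DM) pairs with 1 row(s) of r.
- l (class_id=5, grp=KW) pairs with 1 row(s) of r.
- l (class_id=NULL, grp=AX) has no partner → padded with NULL.
- l (class_id=3, grp=AX) has no partner → padded with NULL.
- l (class_id=1, grp=KW) has no partner → padded with NULL.
- l (class_id=6, grp=KW) has no partner → padded with NULL.

Tom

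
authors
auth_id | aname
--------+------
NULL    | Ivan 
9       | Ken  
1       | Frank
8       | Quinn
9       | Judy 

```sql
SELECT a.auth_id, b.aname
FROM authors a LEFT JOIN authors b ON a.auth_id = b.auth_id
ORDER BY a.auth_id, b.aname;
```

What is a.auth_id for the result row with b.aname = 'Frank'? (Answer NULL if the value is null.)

1

LEFT JOIN keeps every row from `authors a`; unmatched rows get NULL for `authors b`'s columns.
Matching on a.auth_id = b.auth_id. A NULL in a compared column never satisfies the condition.
Matched pairs: 6; unmatched a rows kept: 1.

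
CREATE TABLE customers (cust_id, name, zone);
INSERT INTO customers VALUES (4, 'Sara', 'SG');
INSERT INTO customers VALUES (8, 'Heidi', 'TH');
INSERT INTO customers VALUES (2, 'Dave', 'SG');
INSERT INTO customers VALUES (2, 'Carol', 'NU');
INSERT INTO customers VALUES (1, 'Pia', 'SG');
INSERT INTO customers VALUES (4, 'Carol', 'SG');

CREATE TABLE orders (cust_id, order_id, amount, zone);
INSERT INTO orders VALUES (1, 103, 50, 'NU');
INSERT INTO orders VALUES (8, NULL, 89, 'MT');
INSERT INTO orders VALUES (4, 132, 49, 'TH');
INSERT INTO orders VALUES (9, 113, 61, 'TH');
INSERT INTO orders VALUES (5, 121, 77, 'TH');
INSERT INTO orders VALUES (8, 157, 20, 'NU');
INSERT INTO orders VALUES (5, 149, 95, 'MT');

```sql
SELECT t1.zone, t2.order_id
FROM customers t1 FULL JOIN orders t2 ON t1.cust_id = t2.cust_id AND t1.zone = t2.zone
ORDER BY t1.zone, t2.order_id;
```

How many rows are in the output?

13

FULL OUTER JOIN keeps every row from both sides; unmatched rows get NULL for the other side's columns.
Matching on t1.cust_id = t2.cust_id AND t1.zone = t2.zone.
Matched pairs: 0; unmatched t1 rows kept: 6; unmatched t2 rows kept: 7.
Total: 0 matched + 13 padded = 13 rows.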